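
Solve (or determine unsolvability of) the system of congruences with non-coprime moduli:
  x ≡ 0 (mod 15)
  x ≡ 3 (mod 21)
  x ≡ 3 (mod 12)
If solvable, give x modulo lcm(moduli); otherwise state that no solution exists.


Moduli 15, 21, 12 are not pairwise coprime, so CRT works modulo lcm(m_i) when all pairwise compatibility conditions hold.
Pairwise compatibility: gcd(m_i, m_j) must divide a_i - a_j for every pair.
Merge one congruence at a time:
  Start: x ≡ 0 (mod 15).
  Combine with x ≡ 3 (mod 21): gcd(15, 21) = 3; 3 - 0 = 3, which IS divisible by 3, so compatible.
    Write x = 0 + 15·t and substitute into x ≡ 3 (mod 21): 15·t ≡ 3 − 0 = 3 (mod 21).
    Divide the congruence (and modulus) by g = 3: 5·t ≡ 1 (mod 7).
    The inverse of 5 mod 7 is 3 (since 5·3 = 15 = 2·7 + 1), so t ≡ 3·1 = 3 ≡ 3 (mod 7).
    Then x = 0 + 15·3 = 45, valid modulo lcm(15, 21) = 105: x ≡ 45 (mod 105).
  Combine with x ≡ 3 (mod 12): gcd(105, 12) = 3; 3 - 45 = -42, which IS divisible by 3, so compatible.
    Write x = 45 + 105·t and substitute into x ≡ 3 (mod 12): 105·t ≡ 3 − 45 = -42 (mod 12).
    Divide the congruence (and modulus) by g = 3: 35·t ≡ -14 (mod 4).
    Reduce coefficients mod 4: 3·t ≡ 2 (mod 4).
    The inverse of 3 mod 4 is 3 (since 3·3 = 9 = 2·4 + 1), so t ≡ 3·2 = 6 ≡ 2 (mod 4).
    Then x = 45 + 105·2 = 255, valid modulo lcm(105, 12) = 420: x ≡ 255 (mod 420).
Verify: 255 mod 15 = 0, 255 mod 21 = 3, 255 mod 12 = 3.

x ≡ 255 (mod 420).


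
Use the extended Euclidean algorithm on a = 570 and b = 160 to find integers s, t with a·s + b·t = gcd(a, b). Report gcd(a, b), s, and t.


Euclidean algorithm on (570, 160) — divide until remainder is 0:
  570 = 3 · 160 + 90
  160 = 1 · 90 + 70
  90 = 1 · 70 + 20
  70 = 3 · 20 + 10
  20 = 2 · 10 + 0
gcd(570, 160) = 10.
Track Bezout coefficients alongside the remainders: start with r₀ = 570 = a·1 + b·0 (s = 1, t = 0) and r₁ = 160 = a·0 + b·1 (s = 0, t = 1); each new remainder r_{k+1} = r_{k-1} − q_k·r_k inherits s_{k+1} = s_{k-1} − q_k·s_k, t_{k+1} = t_{k-1} − q_k·t_k, so r_k = a·s_k + b·t_k at every step:
  q = 3: r = 90, s = 1 − 3·0 = 1, t = 0 − 3·1 = -3  (check: 570·1 + 160·(-3) = 90)
  q = 1: r = 70, s = 0 − 1·1 = -1, t = 1 − 1·(-3) = 4  (check: 570·(-1) + 160·4 = 70)
  q = 1: r = 20, s = 1 − 1·(-1) = 2, t = -3 − 1·4 = -7  (check: 570·2 + 160·(-7) = 20)
  q = 3: r = 10, s = -1 − 3·2 = -7, t = 4 − 3·(-7) = 25  (check: 570·(-7) + 160·25 = 10)
The row with r = 10 (the gcd) gives the Bezout coefficients s = -7, t = 25.
Result: 570 · (-7) + 160 · (25) = 10.

gcd(570, 160) = 10; s = -7, t = 25 (check: 570·(-7) + 160·25 = 10).


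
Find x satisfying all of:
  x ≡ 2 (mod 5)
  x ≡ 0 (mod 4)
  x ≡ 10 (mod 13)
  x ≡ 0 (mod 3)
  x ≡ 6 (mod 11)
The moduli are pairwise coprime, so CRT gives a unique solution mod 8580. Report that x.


Product of moduli M = 5 · 4 · 13 · 3 · 11 = 8580.
Merge one congruence at a time:
  Start: x ≡ 2 (mod 5).
  Combine with x ≡ 0 (mod 4); new modulus lcm = 20.
    Write x = 2 + 5·t and substitute into x ≡ 0 (mod 4): 5·t ≡ 0 − 2 = -2 (mod 4).
    Reduce coefficients mod 4: 1·t ≡ 2 (mod 4).
    So t ≡ 2 (mod 4).
    Then x = 2 + 5·2 = 12, valid modulo lcm(5, 4) = 20: x ≡ 12 (mod 20).
  Combine with x ≡ 10 (mod 13); new modulus lcm = 260.
    Write x = 12 + 20·t and substitute into x ≡ 10 (mod 13): 20·t ≡ 10 − 12 = -2 (mod 13).
    Reduce coefficients mod 13: 7·t ≡ 11 (mod 13).
    The inverse of 7 mod 13 is 2 (since 7·2 = 14 = 1·13 + 1), so t ≡ 2·11 = 22 ≡ 9 (mod 13).
    Then x = 12 + 20·9 = 192, valid modulo lcm(20, 13) = 260: x ≡ 192 (mod 260).
  Combine with x ≡ 0 (mod 3); new modulus lcm = 780.
    Write x = 192 + 260·t and substitute into x ≡ 0 (mod 3): 260·t ≡ 0 − 192 = -192 (mod 3).
    Reduce coefficients mod 3: 2·t ≡ 0 (mod 3).
    The inverse of 2 mod 3 is 2 (since 2·2 = 4 = 1·3 + 1), so t ≡ 2·0 = 0 ≡ 0 (mod 3).
    Then x = 192 + 260·0 = 192, valid modulo lcm(260, 3) = 780: x ≡ 192 (mod 780).
  Combine with x ≡ 6 (mod 11); new modulus lcm = 8580.
    Write x = 192 + 780·t and substitute into x ≡ 6 (mod 11): 780·t ≡ 6 − 192 = -186 (mod 11).
    Reduce coefficients mod 11: 10·t ≡ 1 (mod 11).
    The inverse of 10 mod 11 is 10 (since 10·10 = 100 = 9·11 + 1), so t ≡ 10·1 = 10 ≡ 10 (mod 11).
    Then x = 192 + 780·10 = 7992, valid modulo lcm(780, 11) = 8580: x ≡ 7992 (mod 8580).
Verify against each original: 7992 mod 5 = 2, 7992 mod 4 = 0, 7992 mod 13 = 10, 7992 mod 3 = 0, 7992 mod 11 = 6.

x ≡ 7992 (mod 8580).


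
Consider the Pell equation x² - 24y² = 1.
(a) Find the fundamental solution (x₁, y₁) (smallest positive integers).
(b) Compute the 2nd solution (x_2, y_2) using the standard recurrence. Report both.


Step 1: Find the fundamental solution (x₁, y₁) of x² - 24y² = 1.
  Expand √24 as a continued fraction. a₀ = ⌊√24⌋ = 4; iterate m_{k+1} = d_k·a_k − m_k, d_{k+1} = (24 − m_{k+1}²)/d_k, a_{k+1} = ⌊(a₀ + m_{k+1})/d_{k+1}⌋ (starting m₀ = 0, d₀ = 1), with convergents p_k = a_k·p_{k-1} + p_{k-2}, q_k = a_k·q_{k-1} + q_{k-2} (p₋₁ = 1, q₋₁ = 0):
  k = 0: a₀ = 4; p₀/q₀ = 4/1; p₀² − 24·q₀² = 16 − 24 = -8.
  k = 1: m = 4, d = 8, a = ⌊(4 + 4)/8⌋ = 1; p/q = (1·4 + 1)/(1·1 + 0) = 5/1; p² − 24·q² = 25 − 24 = 1.
  The first convergent with p² − 24·q² = 1 gives the fundamental solution (x₁, y₁) = (5, 1).
Step 2: Apply the recurrence (x_{n+1}, y_{n+1}) = (x₁x_n + 24y₁y_n, x₁y_n + y₁x_n) repeatedly.
  From (x_1, y_1) = (5, 1): x_2 = 5·5 + 24·1·1 = 49; y_2 = 5·1 + 1·5 = 10.
Step 3: Verify x_2² - 24·y_2² = 2401 - 2400 = 1 (should be 1). ✓

(x_1, y_1) = (5, 1); (x_2, y_2) = (49, 10).


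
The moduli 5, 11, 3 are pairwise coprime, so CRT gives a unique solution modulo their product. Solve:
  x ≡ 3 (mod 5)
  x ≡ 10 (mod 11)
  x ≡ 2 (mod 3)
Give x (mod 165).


Moduli 5, 11, 3 are pairwise coprime; by CRT there is a unique solution modulo M = 5 · 11 · 3 = 165.
Solve pairwise, accumulating the modulus:
  Start with x ≡ 3 (mod 5).
  Combine with x ≡ 10 (mod 11): since gcd(5, 11) = 1, we get a unique residue mod 55.
    Write x = 3 + 5·t and substitute into x ≡ 10 (mod 11): 5·t ≡ 10 − 3 = 7 (mod 11).
    The inverse of 5 mod 11 is 9 (since 5·9 = 45 = 4·11 + 1), so t ≡ 9·7 = 63 ≡ 8 (mod 11).
    Then x = 3 + 5·8 = 43, valid modulo lcm(5, 11) = 55: x ≡ 43 (mod 55).
  Combine with x ≡ 2 (mod 3): since gcd(55, 3) = 1, we get a unique residue mod 165.
    Write x = 43 + 55·t and substitute into x ≡ 2 (mod 3): 55·t ≡ 2 − 43 = -41 (mod 3).
    Reduce coefficients mod 3: 1·t ≡ 1 (mod 3).
    So t ≡ 1 (mod 3).
    Then x = 43 + 55·1 = 98, valid modulo lcm(55, 3) = 165: x ≡ 98 (mod 165).
Verify: 98 mod 5 = 3 ✓, 98 mod 11 = 10 ✓, 98 mod 3 = 2 ✓.

x ≡ 98 (mod 165).


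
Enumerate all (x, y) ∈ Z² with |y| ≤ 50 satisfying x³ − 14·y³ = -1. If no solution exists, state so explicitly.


The equation is x³ - 14y³ = -1. For fixed y, x³ = 14·y³ − 1, so a solution requires the RHS to be a perfect cube.
Strategy: iterate y from -50 to 50, compute RHS = 14·y³ − 1, and check whether it is a (positive or negative) perfect cube.
Check small values of y:
  y = 0: RHS = -1 = (-1)³ ⇒ x = -1 works.
  y = 1: RHS = 13 is not a perfect cube.
  y = -1: RHS = -15 is not a perfect cube.
  y = 2: RHS = 111 is not a perfect cube.
  y = -2: RHS = -113 is not a perfect cube.
  y = 3: RHS = 377 is not a perfect cube.
  y = -3: RHS = -379 is not a perfect cube.
Continuing the search up to |y| = 50 finds no further solutions beyond those listed.
Collected solutions: (-1, 0).

Solutions (with |y| ≤ 50): (-1, 0).


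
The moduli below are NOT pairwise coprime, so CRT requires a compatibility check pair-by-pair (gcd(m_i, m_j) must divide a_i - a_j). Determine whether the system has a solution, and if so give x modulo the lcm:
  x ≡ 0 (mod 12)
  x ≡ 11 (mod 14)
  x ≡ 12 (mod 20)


Moduli 12, 14, 20 are not pairwise coprime, so CRT works modulo lcm(m_i) when all pairwise compatibility conditions hold.
Pairwise compatibility: gcd(m_i, m_j) must divide a_i - a_j for every pair.
Merge one congruence at a time:
  Start: x ≡ 0 (mod 12).
  Combine with x ≡ 11 (mod 14): gcd(12, 14) = 2, and 11 - 0 = 11 is NOT divisible by 2.
    ⇒ system is inconsistent (no integer solution).

No solution (the system is inconsistent).


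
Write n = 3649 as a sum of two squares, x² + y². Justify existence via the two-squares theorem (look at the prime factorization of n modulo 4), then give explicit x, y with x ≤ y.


Step 1: Factor n = 3649 = 41 · 89.
Step 2: Check the mod-4 condition on each prime factor: 41 ≡ 1 (mod 4), exponent 1; 89 ≡ 1 (mod 4), exponent 1.
All primes ≡ 3 (mod 4) appear to even exponent (or don't appear), so by the two-squares theorem n IS expressible as a sum of two squares.
Step 3: Build a representation. Here n = 41 · 89 is a product of primes ≡ 1 (mod 4). Each prime p ≡ 1 (mod 4) is itself a sum of two squares; find a² by testing p − a² for a perfect square:
  41: 41 − 1² = 40, 41 − 2² = 37, 41 − 3² = 32, 41 − 4² = 25 = 5² ⇒ 41 = 4² + 5².
  89: 89 − 1² = 88, 89 − 2² = 85, 89 − 3² = 80, 89 − 4² = 73, 89 − 5² = 64 = 8² ⇒ 89 = 5² + 8².
  Combine using the Brahmagupta–Fibonacci identity (a² + b²)(c² + d²) = (ac − bd)² + (ad + bc)² = (ac + bd)² + (ad − bc)²:
  41 · 89 = 3649: from (4² + 5²)(5² + 8²), take (4·5 − 5·8, 4·8 + 5·5) = (20 − 40, 32 + 25) = (-20, 57); dropping signs (only squares matter) gives (20, 57); check 20² + 57² = 400 + 3249 = 3649 ✓.
Step 4: Order so x ≤ y and verify: 20² + 57² = 400 + 3249 = 3649 = n. ✓

n = 3649 = 20² + 57² (one valid representation with x ≤ y).


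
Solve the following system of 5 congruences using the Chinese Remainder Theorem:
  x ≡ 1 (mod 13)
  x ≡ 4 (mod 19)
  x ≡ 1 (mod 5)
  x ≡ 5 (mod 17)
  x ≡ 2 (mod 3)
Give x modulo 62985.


Product of moduli M = 13 · 19 · 5 · 17 · 3 = 62985.
Merge one congruence at a time:
  Start: x ≡ 1 (mod 13).
  Combine with x ≡ 4 (mod 19); new modulus lcm = 247.
    Write x = 1 + 13·t and substitute into x ≡ 4 (mod 19): 13·t ≡ 4 − 1 = 3 (mod 19).
    The inverse of 13 mod 19 is 3 (since 13·3 = 39 = 2·19 + 1), so t ≡ 3·3 = 9 ≡ 9 (mod 19).
    Then x = 1 + 13·9 = 118, valid modulo lcm(13, 19) = 247: x ≡ 118 (mod 247).
  Combine with x ≡ 1 (mod 5); new modulus lcm = 1235.
    Write x = 118 + 247·t and substitute into x ≡ 1 (mod 5): 247·t ≡ 1 − 118 = -117 (mod 5).
    Reduce coefficients mod 5: 2·t ≡ 3 (mod 5).
    The inverse of 2 mod 5 is 3 (since 2·3 = 6 = 1·5 + 1), so t ≡ 3·3 = 9 ≡ 4 (mod 5).
    Then x = 118 + 247·4 = 1106, valid modulo lcm(247, 5) = 1235: x ≡ 1106 (mod 1235).
  Combine with x ≡ 5 (mod 17); new modulus lcm = 20995.
    Write x = 1106 + 1235·t and substitute into x ≡ 5 (mod 17): 1235·t ≡ 5 − 1106 = -1101 (mod 17).
    Reduce coefficients mod 17: 11·t ≡ 4 (mod 17).
    The inverse of 11 mod 17 is 14 (since 11·14 = 154 = 9·17 + 1), so t ≡ 14·4 = 56 ≡ 5 (mod 17).
    Then x = 1106 + 1235·5 = 7281, valid modulo lcm(1235, 17) = 20995: x ≡ 7281 (mod 20995).
  Combine with x ≡ 2 (mod 3); new modulus lcm = 62985.
    Write x = 7281 + 20995·t and substitute into x ≡ 2 (mod 3): 20995·t ≡ 2 − 7281 = -7279 (mod 3).
    Reduce coefficients mod 3: 1·t ≡ 2 (mod 3).
    So t ≡ 2 (mod 3).
    Then x = 7281 + 20995·2 = 49271, valid modulo lcm(20995, 3) = 62985: x ≡ 49271 (mod 62985).
Verify against each original: 49271 mod 13 = 1, 49271 mod 19 = 4, 49271 mod 5 = 1, 49271 mod 17 = 5, 49271 mod 3 = 2.

x ≡ 49271 (mod 62985).


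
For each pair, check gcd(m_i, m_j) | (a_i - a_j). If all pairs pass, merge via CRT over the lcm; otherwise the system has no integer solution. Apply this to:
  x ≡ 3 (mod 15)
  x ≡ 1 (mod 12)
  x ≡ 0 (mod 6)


Moduli 15, 12, 6 are not pairwise coprime, so CRT works modulo lcm(m_i) when all pairwise compatibility conditions hold.
Pairwise compatibility: gcd(m_i, m_j) must divide a_i - a_j for every pair.
Merge one congruence at a time:
  Start: x ≡ 3 (mod 15).
  Combine with x ≡ 1 (mod 12): gcd(15, 12) = 3, and 1 - 3 = -2 is NOT divisible by 3.
    ⇒ system is inconsistent (no integer solution).

No solution (the system is inconsistent).


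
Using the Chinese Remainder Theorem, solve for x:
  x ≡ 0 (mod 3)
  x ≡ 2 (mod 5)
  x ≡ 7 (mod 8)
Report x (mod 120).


Moduli 3, 5, 8 are pairwise coprime; by CRT there is a unique solution modulo M = 3 · 5 · 8 = 120.
Solve pairwise, accumulating the modulus:
  Start with x ≡ 0 (mod 3).
  Combine with x ≡ 2 (mod 5): since gcd(3, 5) = 1, we get a unique residue mod 15.
    Write x = 0 + 3·t and substitute into x ≡ 2 (mod 5): 3·t ≡ 2 − 0 = 2 (mod 5).
    The inverse of 3 mod 5 is 2 (since 3·2 = 6 = 1·5 + 1), so t ≡ 2·2 = 4 ≡ 4 (mod 5).
    Then x = 0 + 3·4 = 12, valid modulo lcm(3, 5) = 15: x ≡ 12 (mod 15).
  Combine with x ≡ 7 (mod 8): since gcd(15, 8) = 1, we get a unique residue mod 120.
    Write x = 12 + 15·t and substitute into x ≡ 7 (mod 8): 15·t ≡ 7 − 12 = -5 (mod 8).
    Reduce coefficients mod 8: 7·t ≡ 3 (mod 8).
    The inverse of 7 mod 8 is 7 (since 7·7 = 49 = 6·8 + 1), so t ≡ 7·3 = 21 ≡ 5 (mod 8).
    Then x = 12 + 15·5 = 87, valid modulo lcm(15, 8) = 120: x ≡ 87 (mod 120).
Verify: 87 mod 3 = 0 ✓, 87 mod 5 = 2 ✓, 87 mod 8 = 7 ✓.

x ≡ 87 (mod 120).


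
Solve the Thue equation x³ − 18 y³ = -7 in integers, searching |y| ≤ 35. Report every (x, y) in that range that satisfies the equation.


The equation is x³ - 18y³ = -7. For fixed y, x³ = 18·y³ − 7, so a solution requires the RHS to be a perfect cube.
Strategy: iterate y from -35 to 35, compute RHS = 18·y³ − 7, and check whether it is a (positive or negative) perfect cube.
Check small values of y:
  y = 0: RHS = -7 is not a perfect cube.
  y = 1: RHS = 11 is not a perfect cube.
  y = -1: RHS = -25 is not a perfect cube.
  y = 2: RHS = 137 is not a perfect cube.
  y = -2: RHS = -151 is not a perfect cube.
  y = 3: RHS = 479 is not a perfect cube.
  y = -3: RHS = -493 is not a perfect cube.
Continuing the search up to |y| = 35 finds no solutions either.
No (x, y) in the scanned range satisfies the equation.

No integer solutions with |y| ≤ 35.


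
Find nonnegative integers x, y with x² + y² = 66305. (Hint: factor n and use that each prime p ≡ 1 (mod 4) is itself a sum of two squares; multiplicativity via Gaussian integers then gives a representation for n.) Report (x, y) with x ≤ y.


Step 1: Factor n = 66305 = 5 · 89 · 149.
Step 2: Check the mod-4 condition on each prime factor: 5 ≡ 1 (mod 4), exponent 1; 89 ≡ 1 (mod 4), exponent 1; 149 ≡ 1 (mod 4), exponent 1.
All primes ≡ 3 (mod 4) appear to even exponent (or don't appear), so by the two-squares theorem n IS expressible as a sum of two squares.
Step 3: Build a representation. Here n = 5 · 89 · 149 is a product of primes ≡ 1 (mod 4). Each prime p ≡ 1 (mod 4) is itself a sum of two squares; find a² by testing p − a² for a perfect square:
  5: 5 − 1² = 4 = 2² ⇒ 5 = 1² + 2².
  89: 89 − 1² = 88, 89 − 2² = 85, 89 − 3² = 80, 89 − 4² = 73, 89 − 5² = 64 = 8² ⇒ 89 = 5² + 8².
  149: 149 − 1² = 148, 149 − 2² = 145, 149 − 3² = 140, 149 − 4² = 133, 149 − 5² = 124, 149 − 6² = 113, 149 − 7² = 100 = 10² ⇒ 149 = 7² + 10².
  Combine using the Brahmagupta–Fibonacci identity (a² + b²)(c² + d²) = (ac − bd)² + (ad + bc)² = (ac + bd)² + (ad − bc)²:
  5 · 89 = 445: from (1² + 2²)(5² + 8²), take (1·5 − 2·8, 1·8 + 2·5) = (5 − 16, 8 + 10) = (-11, 18); dropping signs (only squares matter) gives (11, 18); check 11² + 18² = 121 + 324 = 445 ✓.
  445 · 149 = 66305: from (11² + 18²)(7² + 10²), take (11·7 − 18·10, 11·10 + 18·7) = (77 − 180, 110 + 126) = (-103, 236); dropping signs (only squares matter) gives (103, 236); check 103² + 236² = 10609 + 55696 = 66305 ✓.
Step 4: Order so x ≤ y and verify: 103² + 236² = 10609 + 55696 = 66305 = n. ✓

n = 66305 = 103² + 236² (one valid representation with x ≤ y).


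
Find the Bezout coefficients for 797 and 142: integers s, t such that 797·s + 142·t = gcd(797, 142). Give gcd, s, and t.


Euclidean algorithm on (797, 142) — divide until remainder is 0:
  797 = 5 · 142 + 87
  142 = 1 · 87 + 55
  87 = 1 · 55 + 32
  55 = 1 · 32 + 23
  32 = 1 · 23 + 9
  23 = 2 · 9 + 5
  9 = 1 · 5 + 4
  5 = 1 · 4 + 1
  4 = 4 · 1 + 0
gcd(797, 142) = 1.
Track Bezout coefficients alongside the remainders: start with r₀ = 797 = a·1 + b·0 (s = 1, t = 0) and r₁ = 142 = a·0 + b·1 (s = 0, t = 1); each new remainder r_{k+1} = r_{k-1} − q_k·r_k inherits s_{k+1} = s_{k-1} − q_k·s_k, t_{k+1} = t_{k-1} − q_k·t_k, so r_k = a·s_k + b·t_k at every step:
  q = 5: r = 87, s = 1 − 5·0 = 1, t = 0 − 5·1 = -5  (check: 797·1 + 142·(-5) = 87)
  q = 1: r = 55, s = 0 − 1·1 = -1, t = 1 − 1·(-5) = 6  (check: 797·(-1) + 142·6 = 55)
  q = 1: r = 32, s = 1 − 1·(-1) = 2, t = -5 − 1·6 = -11  (check: 797·2 + 142·(-11) = 32)
  q = 1: r = 23, s = -1 − 1·2 = -3, t = 6 − 1·(-11) = 17  (check: 797·(-3) + 142·17 = 23)
  q = 1: r = 9, s = 2 − 1·(-3) = 5, t = -11 − 1·17 = -28  (check: 797·5 + 142·(-28) = 9)
  q = 2: r = 5, s = -3 − 2·5 = -13, t = 17 − 2·(-28) = 73  (check: 797·(-13) + 142·73 = 5)
  q = 1: r = 4, s = 5 − 1·(-13) = 18, t = -28 − 1·73 = -101  (check: 797·18 + 142·(-101) = 4)
  q = 1: r = 1, s = -13 − 1·18 = -31, t = 73 − 1·(-101) = 174  (check: 797·(-31) + 142·174 = 1)
The row with r = 1 (the gcd) gives the Bezout coefficients s = -31, t = 174.
Result: 797 · (-31) + 142 · (174) = 1.

gcd(797, 142) = 1; s = -31, t = 174 (check: 797·(-31) + 142·174 = 1).


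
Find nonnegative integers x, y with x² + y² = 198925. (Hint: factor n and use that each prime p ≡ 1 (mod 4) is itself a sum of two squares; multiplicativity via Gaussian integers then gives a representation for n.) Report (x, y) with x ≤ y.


Step 1: Factor n = 198925 = 5^2 · 73 · 109.
Step 2: Check the mod-4 condition on each prime factor: 5 ≡ 1 (mod 4), exponent 2; 73 ≡ 1 (mod 4), exponent 1; 109 ≡ 1 (mod 4), exponent 1.
All primes ≡ 3 (mod 4) appear to even exponent (or don't appear), so by the two-squares theorem n IS expressible as a sum of two squares.
Step 3: Build a representation. Group n = k² · m with k = 5 and m = 73 · 109 = 7957 (a product of primes ≡ 1 (mod 4)); a representation of m scales to one of n via (k·x)² + (k·y)² = k²(x² + y²). Each prime p ≡ 1 (mod 4) is itself a sum of two squares; find a² by testing p − a² for a perfect square:
  73: 73 − 1² = 72, 73 − 2² = 69, 73 − 3² = 64 = 8² ⇒ 73 = 3² + 8².
  109: 109 − 1² = 108, 109 − 2² = 105, 109 − 3² = 100 = 10² ⇒ 109 = 3² + 10².
  Combine using the Brahmagupta–Fibonacci identity (a² + b²)(c² + d²) = (ac − bd)² + (ad + bc)² = (ac + bd)² + (ad − bc)²:
  73 · 109 = 7957: from (3² + 8²)(3² + 10²), take (3·3 − 8·10, 3·10 + 8·3) = (9 − 80, 30 + 24) = (-71, 54); dropping signs (only squares matter) gives (71, 54); check 71² + 54² = 5041 + 2916 = 7957 ✓.
  Scale by k = 5: (5·71, 5·54) = (355, 270).
Step 4: Order so x ≤ y and verify: 270² + 355² = 72900 + 126025 = 198925 = n. ✓

n = 198925 = 270² + 355² (one valid representation with x ≤ y).


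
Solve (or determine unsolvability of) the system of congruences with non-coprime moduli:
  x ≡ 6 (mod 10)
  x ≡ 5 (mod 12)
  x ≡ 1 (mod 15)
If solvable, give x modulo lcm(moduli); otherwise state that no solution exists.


Moduli 10, 12, 15 are not pairwise coprime, so CRT works modulo lcm(m_i) when all pairwise compatibility conditions hold.
Pairwise compatibility: gcd(m_i, m_j) must divide a_i - a_j for every pair.
Merge one congruence at a time:
  Start: x ≡ 6 (mod 10).
  Combine with x ≡ 5 (mod 12): gcd(10, 12) = 2, and 5 - 6 = -1 is NOT divisible by 2.
    ⇒ system is inconsistent (no integer solution).

No solution (the system is inconsistent).


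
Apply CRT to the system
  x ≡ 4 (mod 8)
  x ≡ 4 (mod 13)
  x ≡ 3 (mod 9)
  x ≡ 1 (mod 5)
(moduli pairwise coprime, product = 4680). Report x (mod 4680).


Product of moduli M = 8 · 13 · 9 · 5 = 4680.
Merge one congruence at a time:
  Start: x ≡ 4 (mod 8).
  Combine with x ≡ 4 (mod 13); new modulus lcm = 104.
    Write x = 4 + 8·t and substitute into x ≡ 4 (mod 13): 8·t ≡ 4 − 4 = 0 (mod 13).
    The inverse of 8 mod 13 is 5 (since 8·5 = 40 = 3·13 + 1), so t ≡ 5·0 = 0 ≡ 0 (mod 13).
    Then x = 4 + 8·0 = 4, valid modulo lcm(8, 13) = 104: x ≡ 4 (mod 104).
  Combine with x ≡ 3 (mod 9); new modulus lcm = 936.
    Write x = 4 + 104·t and substitute into x ≡ 3 (mod 9): 104·t ≡ 3 − 4 = -1 (mod 9).
    Reduce coefficients mod 9: 5·t ≡ 8 (mod 9).
    The inverse of 5 mod 9 is 2 (since 5·2 = 10 = 1·9 + 1), so t ≡ 2·8 = 16 ≡ 7 (mod 9).
    Then x = 4 + 104·7 = 732, valid modulo lcm(104, 9) = 936: x ≡ 732 (mod 936).
  Combine with x ≡ 1 (mod 5); new modulus lcm = 4680.
    Write x = 732 + 936·t and substitute into x ≡ 1 (mod 5): 936·t ≡ 1 − 732 = -731 (mod 5).
    Reduce coefficients mod 5: 1·t ≡ 4 (mod 5).
    So t ≡ 4 (mod 5).
    Then x = 732 + 936·4 = 4476, valid modulo lcm(936, 5) = 4680: x ≡ 4476 (mod 4680).
Verify against each original: 4476 mod 8 = 4, 4476 mod 13 = 4, 4476 mod 9 = 3, 4476 mod 5 = 1.

x ≡ 4476 (mod 4680).


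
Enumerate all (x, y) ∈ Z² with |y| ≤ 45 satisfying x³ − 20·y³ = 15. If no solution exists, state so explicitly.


The equation is x³ - 20y³ = 15. For fixed y, x³ = 20·y³ + 15, so a solution requires the RHS to be a perfect cube.
Strategy: iterate y from -45 to 45, compute RHS = 20·y³ + 15, and check whether it is a (positive or negative) perfect cube.
Check small values of y:
  y = 0: RHS = 15 is not a perfect cube.
  y = 1: RHS = 35 is not a perfect cube.
  y = -1: RHS = -5 is not a perfect cube.
  y = 2: RHS = 175 is not a perfect cube.
  y = -2: RHS = -145 is not a perfect cube.
  y = 3: RHS = 555 is not a perfect cube.
  y = -3: RHS = -525 is not a perfect cube.
Continuing the search up to |y| = 45 finds no solutions either.
No (x, y) in the scanned range satisfies the equation.

No integer solutions with |y| ≤ 45.


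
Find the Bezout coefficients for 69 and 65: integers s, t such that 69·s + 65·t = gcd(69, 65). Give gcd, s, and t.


Euclidean algorithm on (69, 65) — divide until remainder is 0:
  69 = 1 · 65 + 4
  65 = 16 · 4 + 1
  4 = 4 · 1 + 0
gcd(69, 65) = 1.
Track Bezout coefficients alongside the remainders: start with r₀ = 69 = a·1 + b·0 (s = 1, t = 0) and r₁ = 65 = a·0 + b·1 (s = 0, t = 1); each new remainder r_{k+1} = r_{k-1} − q_k·r_k inherits s_{k+1} = s_{k-1} − q_k·s_k, t_{k+1} = t_{k-1} − q_k·t_k, so r_k = a·s_k + b·t_k at every step:
  q = 1: r = 4, s = 1 − 1·0 = 1, t = 0 − 1·1 = -1  (check: 69·1 + 65·(-1) = 4)
  q = 16: r = 1, s = 0 − 16·1 = -16, t = 1 − 16·(-1) = 17  (check: 69·(-16) + 65·17 = 1)
The row with r = 1 (the gcd) gives the Bezout coefficients s = -16, t = 17.
Result: 69 · (-16) + 65 · (17) = 1.

gcd(69, 65) = 1; s = -16, t = 17 (check: 69·(-16) + 65·17 = 1).


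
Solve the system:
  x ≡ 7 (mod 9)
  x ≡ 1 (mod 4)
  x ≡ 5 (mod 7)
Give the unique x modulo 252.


Moduli 9, 4, 7 are pairwise coprime; by CRT there is a unique solution modulo M = 9 · 4 · 7 = 252.
Solve pairwise, accumulating the modulus:
  Start with x ≡ 7 (mod 9).
  Combine with x ≡ 1 (mod 4): since gcd(9, 4) = 1, we get a unique residue mod 36.
    Write x = 7 + 9·t and substitute into x ≡ 1 (mod 4): 9·t ≡ 1 − 7 = -6 (mod 4).
    Reduce coefficients mod 4: 1·t ≡ 2 (mod 4).
    So t ≡ 2 (mod 4).
    Then x = 7 + 9·2 = 25, valid modulo lcm(9, 4) = 36: x ≡ 25 (mod 36).
  Combine with x ≡ 5 (mod 7): since gcd(36, 7) = 1, we get a unique residue mod 252.
    Write x = 25 + 36·t and substitute into x ≡ 5 (mod 7): 36·t ≡ 5 − 25 = -20 (mod 7).
    Reduce coefficients mod 7: 1·t ≡ 1 (mod 7).
    So t ≡ 1 (mod 7).
    Then x = 25 + 36·1 = 61, valid modulo lcm(36, 7) = 252: x ≡ 61 (mod 252).
Verify: 61 mod 9 = 7 ✓, 61 mod 4 = 1 ✓, 61 mod 7 = 5 ✓.

x ≡ 61 (mod 252).


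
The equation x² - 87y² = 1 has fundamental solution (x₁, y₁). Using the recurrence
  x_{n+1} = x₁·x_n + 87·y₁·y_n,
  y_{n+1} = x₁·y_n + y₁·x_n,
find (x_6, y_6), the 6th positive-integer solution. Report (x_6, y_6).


Step 1: Find the fundamental solution (x₁, y₁) of x² - 87y² = 1.
  Expand √87 as a continued fraction. a₀ = ⌊√87⌋ = 9; iterate m_{k+1} = d_k·a_k − m_k, d_{k+1} = (87 − m_{k+1}²)/d_k, a_{k+1} = ⌊(a₀ + m_{k+1})/d_{k+1}⌋ (starting m₀ = 0, d₀ = 1), with convergents p_k = a_k·p_{k-1} + p_{k-2}, q_k = a_k·q_{k-1} + q_{k-2} (p₋₁ = 1, q₋₁ = 0):
  k = 0: a₀ = 9; p₀/q₀ = 9/1; p₀² − 87·q₀² = 81 − 87 = -6.
  k = 1: m = 9, d = 6, a = ⌊(9 + 9)/6⌋ = 3; p/q = (3·9 + 1)/(3·1 + 0) = 28/3; p² − 87·q² = 784 − 783 = 1.
  The first convergent with p² − 87·q² = 1 gives the fundamental solution (x₁, y₁) = (28, 3).
Step 2: Apply the recurrence (x_{n+1}, y_{n+1}) = (x₁x_n + 87y₁y_n, x₁y_n + y₁x_n) repeatedly.
  From (x_1, y_1) = (28, 3): x_2 = 28·28 + 87·3·3 = 1567; y_2 = 28·3 + 3·28 = 168.
  From (x_2, y_2) = (1567, 168): x_3 = 28·1567 + 87·3·168 = 87724; y_3 = 28·168 + 3·1567 = 9405.
  From (x_3, y_3) = (87724, 9405): x_4 = 28·87724 + 87·3·9405 = 4910977; y_4 = 28·9405 + 3·87724 = 526512.
  From (x_4, y_4) = (4910977, 526512): x_5 = 28·4910977 + 87·3·526512 = 274926988; y_5 = 28·526512 + 3·4910977 = 29475267.
  From (x_5, y_5) = (274926988, 29475267): x_6 = 28·274926988 + 87·3·29475267 = 15391000351; y_6 = 28·29475267 + 3·274926988 = 1650088440.
Step 3: Verify x_6² - 87·y_6² = 236882891804482123201 - 236882891804482123200 = 1 (should be 1). ✓

(x_1, y_1) = (28, 3); (x_6, y_6) = (15391000351, 1650088440).


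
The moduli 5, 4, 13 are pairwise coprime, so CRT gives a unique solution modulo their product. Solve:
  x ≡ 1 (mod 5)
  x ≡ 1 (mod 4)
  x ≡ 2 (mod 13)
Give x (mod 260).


Moduli 5, 4, 13 are pairwise coprime; by CRT there is a unique solution modulo M = 5 · 4 · 13 = 260.
Solve pairwise, accumulating the modulus:
  Start with x ≡ 1 (mod 5).
  Combine with x ≡ 1 (mod 4): since gcd(5, 4) = 1, we get a unique residue mod 20.
    Write x = 1 + 5·t and substitute into x ≡ 1 (mod 4): 5·t ≡ 1 − 1 = 0 (mod 4).
    Reduce coefficients mod 4: 1·t ≡ 0 (mod 4).
    So t ≡ 0 (mod 4).
    Then x = 1 + 5·0 = 1, valid modulo lcm(5, 4) = 20: x ≡ 1 (mod 20).
  Combine with x ≡ 2 (mod 13): since gcd(20, 13) = 1, we get a unique residue mod 260.
    Write x = 1 + 20·t and substitute into x ≡ 2 (mod 13): 20·t ≡ 2 − 1 = 1 (mod 13).
    Reduce coefficients mod 13: 7·t ≡ 1 (mod 13).
    The inverse of 7 mod 13 is 2 (since 7·2 = 14 = 1·13 + 1), so t ≡ 2·1 = 2 ≡ 2 (mod 13).
    Then x = 1 + 20·2 = 41, valid modulo lcm(20, 13) = 260: x ≡ 41 (mod 260).
Verify: 41 mod 5 = 1 ✓, 41 mod 4 = 1 ✓, 41 mod 13 = 2 ✓.

x ≡ 41 (mod 260).


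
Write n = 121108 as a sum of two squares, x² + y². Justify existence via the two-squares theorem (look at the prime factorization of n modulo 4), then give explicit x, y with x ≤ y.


Step 1: Factor n = 121108 = 2^2 · 13 · 17 · 137.
Step 2: Check the mod-4 condition on each prime factor: 2 = 2 (special); 13 ≡ 1 (mod 4), exponent 1; 17 ≡ 1 (mod 4), exponent 1; 137 ≡ 1 (mod 4), exponent 1.
All primes ≡ 3 (mod 4) appear to even exponent (or don't appear), so by the two-squares theorem n IS expressible as a sum of two squares.
Step 3: Build a representation. Group n = k² · m with k = 2 and m = 13 · 17 · 137 = 30277 (a product of primes ≡ 1 (mod 4)); a representation of m scales to one of n via (k·x)² + (k·y)² = k²(x² + y²). Each prime p ≡ 1 (mod 4) is itself a sum of two squares; find a² by testing p − a² for a perfect square:
  13: 13 − 1² = 12, 13 − 2² = 9 = 3² ⇒ 13 = 2² + 3².
  17: 17 − 1² = 16 = 4² ⇒ 17 = 1² + 4².
  137: 137 − 1² = 136, 137 − 2² = 133, 137 − 3² = 128, 137 − 4² = 121 = 11² ⇒ 137 = 4² + 11².
  Combine using the Brahmagupta–Fibonacci identity (a² + b²)(c² + d²) = (ac − bd)² + (ad + bc)² = (ac + bd)² + (ad − bc)²:
  13 · 17 = 221: from (2² + 3²)(1² + 4²), take (2·1 − 3·4, 2·4 + 3·1) = (2 − 12, 8 + 3) = (-10, 11); dropping signs (only squares matter) gives (10, 11); check 10² + 11² = 100 + 121 = 221 ✓.
  221 · 137 = 30277: from (10² + 11²)(4² + 11²), take (10·4 − 11·11, 10·11 + 11·4) = (40 − 121, 110 + 44) = (-81, 154); dropping signs (only squares matter) gives (81, 154); check 81² + 154² = 6561 + 23716 = 30277 ✓.
  Scale by k = 2: (2·81, 2·154) = (162, 308).
Step 4: Order so x ≤ y and verify: 162² + 308² = 26244 + 94864 = 121108 = n. ✓

n = 121108 = 162² + 308² (one valid representation with x ≤ y).


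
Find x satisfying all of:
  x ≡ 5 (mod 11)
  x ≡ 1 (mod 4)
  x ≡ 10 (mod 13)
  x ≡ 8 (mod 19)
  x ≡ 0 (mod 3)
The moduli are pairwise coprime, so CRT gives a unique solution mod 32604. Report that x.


Product of moduli M = 11 · 4 · 13 · 19 · 3 = 32604.
Merge one congruence at a time:
  Start: x ≡ 5 (mod 11).
  Combine with x ≡ 1 (mod 4); new modulus lcm = 44.
    Write x = 5 + 11·t and substitute into x ≡ 1 (mod 4): 11·t ≡ 1 − 5 = -4 (mod 4).
    Reduce coefficients mod 4: 3·t ≡ 0 (mod 4).
    The inverse of 3 mod 4 is 3 (since 3·3 = 9 = 2·4 + 1), so t ≡ 3·0 = 0 ≡ 0 (mod 4).
    Then x = 5 + 11·0 = 5, valid modulo lcm(11, 4) = 44: x ≡ 5 (mod 44).
  Combine with x ≡ 10 (mod 13); new modulus lcm = 572.
    Write x = 5 + 44·t and substitute into x ≡ 10 (mod 13): 44·t ≡ 10 − 5 = 5 (mod 13).
    Reduce coefficients mod 13: 5·t ≡ 5 (mod 13).
    The inverse of 5 mod 13 is 8 (since 5·8 = 40 = 3·13 + 1), so t ≡ 8·5 = 40 ≡ 1 (mod 13).
    Then x = 5 + 44·1 = 49, valid modulo lcm(44, 13) = 572: x ≡ 49 (mod 572).
  Combine with x ≡ 8 (mod 19); new modulus lcm = 10868.
    Write x = 49 + 572·t and substitute into x ≡ 8 (mod 19): 572·t ≡ 8 − 49 = -41 (mod 19).
    Reduce coefficients mod 19: 2·t ≡ 16 (mod 19).
    The inverse of 2 mod 19 is 10 (since 2·10 = 20 = 1·19 + 1), so t ≡ 10·16 = 160 ≡ 8 (mod 19).
    Then x = 49 + 572·8 = 4625, valid modulo lcm(572, 19) = 10868: x ≡ 4625 (mod 10868).
  Combine with x ≡ 0 (mod 3); new modulus lcm = 32604.
    Write x = 4625 + 10868·t and substitute into x ≡ 0 (mod 3): 10868·t ≡ 0 − 4625 = -4625 (mod 3).
    Reduce coefficients mod 3: 2·t ≡ 1 (mod 3).
    The inverse of 2 mod 3 is 2 (since 2·2 = 4 = 1·3 + 1), so t ≡ 2·1 = 2 ≡ 2 (mod 3).
    Then x = 4625 + 10868·2 = 26361, valid modulo lcm(10868, 3) = 32604: x ≡ 26361 (mod 32604).
Verify against each original: 26361 mod 11 = 5, 26361 mod 4 = 1, 26361 mod 13 = 10, 26361 mod 19 = 8, 26361 mod 3 = 0.

x ≡ 26361 (mod 32604).


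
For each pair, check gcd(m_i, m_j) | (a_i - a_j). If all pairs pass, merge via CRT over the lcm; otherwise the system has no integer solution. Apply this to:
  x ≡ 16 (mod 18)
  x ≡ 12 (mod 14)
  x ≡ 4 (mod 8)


Moduli 18, 14, 8 are not pairwise coprime, so CRT works modulo lcm(m_i) when all pairwise compatibility conditions hold.
Pairwise compatibility: gcd(m_i, m_j) must divide a_i - a_j for every pair.
Merge one congruence at a time:
  Start: x ≡ 16 (mod 18).
  Combine with x ≡ 12 (mod 14): gcd(18, 14) = 2; 12 - 16 = -4, which IS divisible by 2, so compatible.
    Write x = 16 + 18·t and substitute into x ≡ 12 (mod 14): 18·t ≡ 12 − 16 = -4 (mod 14).
    Divide the congruence (and modulus) by g = 2: 9·t ≡ -2 (mod 7).
    Reduce coefficients mod 7: 2·t ≡ 5 (mod 7).
    The inverse of 2 mod 7 is 4 (since 2·4 = 8 = 1·7 + 1), so t ≡ 4·5 = 20 ≡ 6 (mod 7).
    Then x = 16 + 18·6 = 124, valid modulo lcm(18, 14) = 126: x ≡ 124 (mod 126).
  Combine with x ≡ 4 (mod 8): gcd(126, 8) = 2; 4 - 124 = -120, which IS divisible by 2, so compatible.
    Write x = 124 + 126·t and substitute into x ≡ 4 (mod 8): 126·t ≡ 4 − 124 = -120 (mod 8).
    Divide the congruence (and modulus) by g = 2: 63·t ≡ -60 (mod 4).
    Reduce coefficients mod 4: 3·t ≡ 0 (mod 4).
    The inverse of 3 mod 4 is 3 (since 3·3 = 9 = 2·4 + 1), so t ≡ 3·0 = 0 ≡ 0 (mod 4).
    Then x = 124 + 126·0 = 124, valid modulo lcm(126, 8) = 504: x ≡ 124 (mod 504).
Verify: 124 mod 18 = 16, 124 mod 14 = 12, 124 mod 8 = 4.

x ≡ 124 (mod 504).


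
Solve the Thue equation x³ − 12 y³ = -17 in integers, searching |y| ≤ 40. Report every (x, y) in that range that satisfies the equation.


The equation is x³ - 12y³ = -17. For fixed y, x³ = 12·y³ − 17, so a solution requires the RHS to be a perfect cube.
Strategy: iterate y from -40 to 40, compute RHS = 12·y³ − 17, and check whether it is a (positive or negative) perfect cube.
Check small values of y:
  y = 0: RHS = -17 is not a perfect cube.
  y = 1: RHS = -5 is not a perfect cube.
  y = -1: RHS = -29 is not a perfect cube.
  y = 2: RHS = 79 is not a perfect cube.
  y = -2: RHS = -113 is not a perfect cube.
  y = 3: RHS = 307 is not a perfect cube.
  y = -3: RHS = -341 is not a perfect cube.
Continuing the search up to |y| = 40 finds no solutions either.
No (x, y) in the scanned range satisfies the equation.

No integer solutions with |y| ≤ 40.


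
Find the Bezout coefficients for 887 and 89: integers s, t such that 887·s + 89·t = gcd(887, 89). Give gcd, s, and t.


Euclidean algorithm on (887, 89) — divide until remainder is 0:
  887 = 9 · 89 + 86
  89 = 1 · 86 + 3
  86 = 28 · 3 + 2
  3 = 1 · 2 + 1
  2 = 2 · 1 + 0
gcd(887, 89) = 1.
Track Bezout coefficients alongside the remainders: start with r₀ = 887 = a·1 + b·0 (s = 1, t = 0) and r₁ = 89 = a·0 + b·1 (s = 0, t = 1); each new remainder r_{k+1} = r_{k-1} − q_k·r_k inherits s_{k+1} = s_{k-1} − q_k·s_k, t_{k+1} = t_{k-1} − q_k·t_k, so r_k = a·s_k + b·t_k at every step:
  q = 9: r = 86, s = 1 − 9·0 = 1, t = 0 − 9·1 = -9  (check: 887·1 + 89·(-9) = 86)
  q = 1: r = 3, s = 0 − 1·1 = -1, t = 1 − 1·(-9) = 10  (check: 887·(-1) + 89·10 = 3)
  q = 28: r = 2, s = 1 − 28·(-1) = 29, t = -9 − 28·10 = -289  (check: 887·29 + 89·(-289) = 2)
  q = 1: r = 1, s = -1 − 1·29 = -30, t = 10 − 1·(-289) = 299  (check: 887·(-30) + 89·299 = 1)
The row with r = 1 (the gcd) gives the Bezout coefficients s = -30, t = 299.
Result: 887 · (-30) + 89 · (299) = 1.

gcd(887, 89) = 1; s = -30, t = 299 (check: 887·(-30) + 89·299 = 1).


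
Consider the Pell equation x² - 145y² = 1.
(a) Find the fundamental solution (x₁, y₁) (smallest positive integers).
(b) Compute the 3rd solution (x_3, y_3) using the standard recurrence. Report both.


Step 1: Find the fundamental solution (x₁, y₁) of x² - 145y² = 1.
  Expand √145 as a continued fraction. a₀ = ⌊√145⌋ = 12; iterate m_{k+1} = d_k·a_k − m_k, d_{k+1} = (145 − m_{k+1}²)/d_k, a_{k+1} = ⌊(a₀ + m_{k+1})/d_{k+1}⌋ (starting m₀ = 0, d₀ = 1), with convergents p_k = a_k·p_{k-1} + p_{k-2}, q_k = a_k·q_{k-1} + q_{k-2} (p₋₁ = 1, q₋₁ = 0):
  k = 0: a₀ = 12; p₀/q₀ = 12/1; p₀² − 145·q₀² = 144 − 145 = -1.
  k = 1: m = 12, d = 1, a = ⌊(12 + 12)/1⌋ = 24; p/q = (24·12 + 1)/(24·1 + 0) = 289/24; p² − 145·q² = 83521 − 83520 = 1.
  The first convergent with p² − 145·q² = 1 gives the fundamental solution (x₁, y₁) = (289, 24).
Step 2: Apply the recurrence (x_{n+1}, y_{n+1}) = (x₁x_n + 145y₁y_n, x₁y_n + y₁x_n) repeatedly.
  From (x_1, y_1) = (289, 24): x_2 = 289·289 + 145·24·24 = 167041; y_2 = 289·24 + 24·289 = 13872.
  From (x_2, y_2) = (167041, 13872): x_3 = 289·167041 + 145·24·13872 = 96549409; y_3 = 289·13872 + 24·167041 = 8017992.
Step 3: Verify x_3² - 145·y_3² = 9321788378249281 - 9321788378249280 = 1 (should be 1). ✓

(x_1, y_1) = (289, 24); (x_3, y_3) = (96549409, 8017992).


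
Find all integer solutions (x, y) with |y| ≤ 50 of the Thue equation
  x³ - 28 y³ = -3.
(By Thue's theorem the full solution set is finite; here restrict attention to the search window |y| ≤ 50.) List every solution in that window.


The equation is x³ - 28y³ = -3. For fixed y, x³ = 28·y³ − 3, so a solution requires the RHS to be a perfect cube.
Strategy: iterate y from -50 to 50, compute RHS = 28·y³ − 3, and check whether it is a (positive or negative) perfect cube.
Check small values of y:
  y = 0: RHS = -3 is not a perfect cube.
  y = 1: RHS = 25 is not a perfect cube.
  y = -1: RHS = -31 is not a perfect cube.
  y = 2: RHS = 221 is not a perfect cube.
  y = -2: RHS = -227 is not a perfect cube.
  y = 3: RHS = 753 is not a perfect cube.
  y = -3: RHS = -759 is not a perfect cube.
Continuing the search up to |y| = 50 finds no solutions either.
No (x, y) in the scanned range satisfies the equation.

No integer solutions with |y| ≤ 50.


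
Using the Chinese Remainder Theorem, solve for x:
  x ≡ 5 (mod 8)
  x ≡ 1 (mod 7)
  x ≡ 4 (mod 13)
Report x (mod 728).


Moduli 8, 7, 13 are pairwise coprime; by CRT there is a unique solution modulo M = 8 · 7 · 13 = 728.
Solve pairwise, accumulating the modulus:
  Start with x ≡ 5 (mod 8).
  Combine with x ≡ 1 (mod 7): since gcd(8, 7) = 1, we get a unique residue mod 56.
    Write x = 5 + 8·t and substitute into x ≡ 1 (mod 7): 8·t ≡ 1 − 5 = -4 (mod 7).
    Reduce coefficients mod 7: 1·t ≡ 3 (mod 7).
    So t ≡ 3 (mod 7).
    Then x = 5 + 8·3 = 29, valid modulo lcm(8, 7) = 56: x ≡ 29 (mod 56).
  Combine with x ≡ 4 (mod 13): since gcd(56, 13) = 1, we get a unique residue mod 728.
    Write x = 29 + 56·t and substitute into x ≡ 4 (mod 13): 56·t ≡ 4 − 29 = -25 (mod 13).
    Reduce coefficients mod 13: 4·t ≡ 1 (mod 13).
    The inverse of 4 mod 13 is 10 (since 4·10 = 40 = 3·13 + 1), so t ≡ 10·1 = 10 ≡ 10 (mod 13).
    Then x = 29 + 56·10 = 589, valid modulo lcm(56, 13) = 728: x ≡ 589 (mod 728).
Verify: 589 mod 8 = 5 ✓, 589 mod 7 = 1 ✓, 589 mod 13 = 4 ✓.

x ≡ 589 (mod 728).


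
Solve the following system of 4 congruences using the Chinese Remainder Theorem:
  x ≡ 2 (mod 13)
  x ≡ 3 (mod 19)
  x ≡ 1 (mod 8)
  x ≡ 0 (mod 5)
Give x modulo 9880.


Product of moduli M = 13 · 19 · 8 · 5 = 9880.
Merge one congruence at a time:
  Start: x ≡ 2 (mod 13).
  Combine with x ≡ 3 (mod 19); new modulus lcm = 247.
    Write x = 2 + 13·t and substitute into x ≡ 3 (mod 19): 13·t ≡ 3 − 2 = 1 (mod 19).
    The inverse of 13 mod 19 is 3 (since 13·3 = 39 = 2·19 + 1), so t ≡ 3·1 = 3 ≡ 3 (mod 19).
    Then x = 2 + 13·3 = 41, valid modulo lcm(13, 19) = 247: x ≡ 41 (mod 247).
  Combine with x ≡ 1 (mod 8); new modulus lcm = 1976.
    Write x = 41 + 247·t and substitute into x ≡ 1 (mod 8): 247·t ≡ 1 − 41 = -40 (mod 8).
    Reduce coefficients mod 8: 7·t ≡ 0 (mod 8).
    The inverse of 7 mod 8 is 7 (since 7·7 = 49 = 6·8 + 1), so t ≡ 7·0 = 0 ≡ 0 (mod 8).
    Then x = 41 + 247·0 = 41, valid modulo lcm(247, 8) = 1976: x ≡ 41 (mod 1976).
  Combine with x ≡ 0 (mod 5); new modulus lcm = 9880.
    Write x = 41 + 1976·t and substitute into x ≡ 0 (mod 5): 1976·t ≡ 0 − 41 = -41 (mod 5).
    Reduce coefficients mod 5: 1·t ≡ 4 (mod 5).
    So t ≡ 4 (mod 5).
    Then x = 41 + 1976·4 = 7945, valid modulo lcm(1976, 5) = 9880: x ≡ 7945 (mod 9880).
Verify against each original: 7945 mod 13 = 2, 7945 mod 19 = 3, 7945 mod 8 = 1, 7945 mod 5 = 0.

x ≡ 7945 (mod 9880).


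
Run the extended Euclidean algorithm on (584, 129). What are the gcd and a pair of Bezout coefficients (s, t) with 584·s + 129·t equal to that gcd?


Euclidean algorithm on (584, 129) — divide until remainder is 0:
  584 = 4 · 129 + 68
  129 = 1 · 68 + 61
  68 = 1 · 61 + 7
  61 = 8 · 7 + 5
  7 = 1 · 5 + 2
  5 = 2 · 2 + 1
  2 = 2 · 1 + 0
gcd(584, 129) = 1.
Track Bezout coefficients alongside the remainders: start with r₀ = 584 = a·1 + b·0 (s = 1, t = 0) and r₁ = 129 = a·0 + b·1 (s = 0, t = 1); each new remainder r_{k+1} = r_{k-1} − q_k·r_k inherits s_{k+1} = s_{k-1} − q_k·s_k, t_{k+1} = t_{k-1} − q_k·t_k, so r_k = a·s_k + b·t_k at every step:
  q = 4: r = 68, s = 1 − 4·0 = 1, t = 0 − 4·1 = -4  (check: 584·1 + 129·(-4) = 68)
  q = 1: r = 61, s = 0 − 1·1 = -1, t = 1 − 1·(-4) = 5  (check: 584·(-1) + 129·5 = 61)
  q = 1: r = 7, s = 1 − 1·(-1) = 2, t = -4 − 1·5 = -9  (check: 584·2 + 129·(-9) = 7)
  q = 8: r = 5, s = -1 − 8·2 = -17, t = 5 − 8·(-9) = 77  (check: 584·(-17) + 129·77 = 5)
  q = 1: r = 2, s = 2 − 1·(-17) = 19, t = -9 − 1·77 = -86  (check: 584·19 + 129·(-86) = 2)
  q = 2: r = 1, s = -17 − 2·19 = -55, t = 77 − 2·(-86) = 249  (check: 584·(-55) + 129·249 = 1)
The row with r = 1 (the gcd) gives the Bezout coefficients s = -55, t = 249.
Result: 584 · (-55) + 129 · (249) = 1.

gcd(584, 129) = 1; s = -55, t = 249 (check: 584·(-55) + 129·249 = 1).
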